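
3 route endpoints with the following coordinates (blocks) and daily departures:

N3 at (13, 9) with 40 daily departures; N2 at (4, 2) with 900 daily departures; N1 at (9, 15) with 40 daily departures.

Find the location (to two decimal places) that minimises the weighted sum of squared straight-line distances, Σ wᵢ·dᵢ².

(4.57, 2.82)

The minimiser of Σwᵢ‖p−pᵢ‖² is the weighted centroid p* = (Σwᵢpᵢ)/(Σwᵢ).
Σwᵢ = 980.
Σwᵢxᵢ = 40·13 + 900·4 + 40·9 = 4480.
Σwᵢyᵢ = 40·9 + 900·2 + 40·15 = 2760.
x* = 4480/980 = 4.57, y* = 2760/980 = 2.82.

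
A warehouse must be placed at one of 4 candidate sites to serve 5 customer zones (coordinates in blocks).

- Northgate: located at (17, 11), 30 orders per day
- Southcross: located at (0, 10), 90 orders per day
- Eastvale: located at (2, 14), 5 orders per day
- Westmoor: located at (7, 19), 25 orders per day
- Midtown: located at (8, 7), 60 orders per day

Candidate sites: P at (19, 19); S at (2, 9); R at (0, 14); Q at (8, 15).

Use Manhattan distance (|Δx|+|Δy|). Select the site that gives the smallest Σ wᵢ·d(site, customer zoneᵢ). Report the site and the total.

Total weighted distance at each candidate:
  P (19, 19): total = 4610
  S (2, 9): total = 1660
  R (0, 14): total = 2170
  Q (8, 15): total = 2200
Minimum is at S with total 1660 blocks.

S, total 1660 blocks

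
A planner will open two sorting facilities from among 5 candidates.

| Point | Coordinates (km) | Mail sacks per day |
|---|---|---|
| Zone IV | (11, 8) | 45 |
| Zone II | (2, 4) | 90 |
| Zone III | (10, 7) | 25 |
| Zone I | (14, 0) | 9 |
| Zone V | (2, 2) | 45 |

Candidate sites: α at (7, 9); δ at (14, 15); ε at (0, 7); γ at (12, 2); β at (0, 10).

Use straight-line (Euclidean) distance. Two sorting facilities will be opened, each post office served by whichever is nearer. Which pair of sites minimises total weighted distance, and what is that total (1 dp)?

Evaluate every pair (each demand assigned to the nearer of the two):
  {α, ε}: total = 945.1
  {ε, γ}: total = 1000.6
  {δ, ε}: total = 1268.1
  {α, β}: total = 1318.6
  {α, γ}: total = 1324.6
  {γ, β}: total = 1374.1
  {α, δ}: total = 1401.8
  {ε, β}: total = 1454.7
  {δ, β}: total = 1641.6
  {δ, γ}: total = 1801.6
Best pair: {α, ε} with total 945.1.

{α, ε}, total 945.1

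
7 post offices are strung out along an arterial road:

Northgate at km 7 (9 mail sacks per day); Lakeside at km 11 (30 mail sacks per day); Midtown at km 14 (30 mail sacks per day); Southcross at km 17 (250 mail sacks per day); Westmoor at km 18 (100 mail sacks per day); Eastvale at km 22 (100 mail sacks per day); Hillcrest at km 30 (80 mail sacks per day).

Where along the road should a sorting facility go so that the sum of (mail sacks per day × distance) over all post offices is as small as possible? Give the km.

For a sum of weighted absolute distances on a line, the optimum is the weighted median (not the mean). Total weight W = 599; half-weight = 299.5.
Sort by position and accumulate weight:
  km 7 (Northgate, w=9) → cum 9
  km 11 (Lakeside, w=30) → cum 39
  km 14 (Midtown, w=30) → cum 69
  km 17 (Southcross, w=250) → cum 319  ≥ 299.5 → median here
  km 18 (Westmoor, w=100) → cum 419
  km 22 (Eastvale, w=100) → cum 519
  km 30 (Hillcrest, w=80) → cum 599
Optimal location: km 17.

x = 17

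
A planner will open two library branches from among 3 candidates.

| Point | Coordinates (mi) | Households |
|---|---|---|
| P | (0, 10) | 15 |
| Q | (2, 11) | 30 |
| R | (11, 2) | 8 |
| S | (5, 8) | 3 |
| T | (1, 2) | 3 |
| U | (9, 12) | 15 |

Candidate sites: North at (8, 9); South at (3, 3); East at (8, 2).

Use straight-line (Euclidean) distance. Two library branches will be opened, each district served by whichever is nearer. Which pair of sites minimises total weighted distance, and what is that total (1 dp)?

{North, East}, total 412.6

Evaluate every pair (each demand assigned to the nearer of the two):
  {North, East}: total = 412.6
  {North, South}: total = 428.5
  {South, East}: total = 553.7
Best pair: {North, East} with total 412.6.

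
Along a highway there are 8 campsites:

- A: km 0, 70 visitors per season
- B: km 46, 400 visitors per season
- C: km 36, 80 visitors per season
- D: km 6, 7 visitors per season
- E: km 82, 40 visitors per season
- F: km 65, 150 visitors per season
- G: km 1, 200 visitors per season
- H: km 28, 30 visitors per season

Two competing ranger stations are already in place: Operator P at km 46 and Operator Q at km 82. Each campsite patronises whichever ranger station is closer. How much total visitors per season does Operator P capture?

The indifferent point is the midpoint (46+82)/2 = 64; campsites left of it (closer to Operator P at 46) go to Operator P, those right go to Operator Q.
  A at 0 (w=70) → Operator P
  G at 1 (w=200) → Operator P
  D at 6 (w=7) → Operator P
  H at 28 (w=30) → Operator P
  C at 36 (w=80) → Operator P
  B at 46 (w=400) → Operator P
  F at 65 (w=150) → Operator Q
  E at 82 (w=40) → Operator Q
Operator P captures 787; Operator Q captures 190.

787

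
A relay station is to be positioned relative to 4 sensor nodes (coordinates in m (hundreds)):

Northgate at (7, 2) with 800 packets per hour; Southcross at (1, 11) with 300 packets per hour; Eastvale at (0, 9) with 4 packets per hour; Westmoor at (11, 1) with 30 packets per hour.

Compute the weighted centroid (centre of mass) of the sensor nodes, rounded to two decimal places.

(5.49, 4.38)

The minimiser of Σwᵢ‖p−pᵢ‖² is the weighted centroid p* = (Σwᵢpᵢ)/(Σwᵢ).
Σwᵢ = 1134.
Σwᵢxᵢ = 800·7 + 300·1 + 4·0 + 30·11 = 6230.
Σwᵢyᵢ = 800·2 + 300·11 + 4·9 + 30·1 = 4966.
x* = 6230/1134 = 5.49, y* = 4966/1134 = 4.38.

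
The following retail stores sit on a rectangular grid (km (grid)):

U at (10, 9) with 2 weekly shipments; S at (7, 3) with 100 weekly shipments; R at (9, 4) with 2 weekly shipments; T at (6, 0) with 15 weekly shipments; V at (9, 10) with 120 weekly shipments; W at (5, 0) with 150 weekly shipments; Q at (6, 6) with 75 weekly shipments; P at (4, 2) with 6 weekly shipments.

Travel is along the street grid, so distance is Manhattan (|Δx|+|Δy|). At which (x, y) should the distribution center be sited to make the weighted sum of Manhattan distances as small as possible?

Manhattan distance separates: Σwᵢ(|x−xᵢ|+|y−yᵢ|) = Σwᵢ|x−xᵢ| + Σwᵢ|y−yᵢ|, so x and y are optimised independently as 1-D weighted medians.
Total weight W = 470; half = 235.
x-coordinate, sorted with cumulative weight:
  x=4 (P, w=6) cum 6
  x=5 (W, w=150) cum 156
  x=6 (T, w=15) cum 171
  x=6 (Q, w=75) cum 246  ← median
  x=7 (S, w=100) cum 346
  x=9 (R, w=2) cum 348
  x=9 (V, w=120) cum 468
  x=10 (U, w=2) cum 470
⇒ x* = 6
y-coordinate, sorted with cumulative weight:
  y=0 (T, w=15) cum 15
  y=0 (W, w=150) cum 165
  y=2 (P, w=6) cum 171
  y=3 (S, w=100) cum 271  ← median
  y=4 (R, w=2) cum 273
  y=6 (Q, w=75) cum 348
  y=9 (U, w=2) cum 350
  y=10 (V, w=120) cum 470
⇒ y* = 3

(6, 3)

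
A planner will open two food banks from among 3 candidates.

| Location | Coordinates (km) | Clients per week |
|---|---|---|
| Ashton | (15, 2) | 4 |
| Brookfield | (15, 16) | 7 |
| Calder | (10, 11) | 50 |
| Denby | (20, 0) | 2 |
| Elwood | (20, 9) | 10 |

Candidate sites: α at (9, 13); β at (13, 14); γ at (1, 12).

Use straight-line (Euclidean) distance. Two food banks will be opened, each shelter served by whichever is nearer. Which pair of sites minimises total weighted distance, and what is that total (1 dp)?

Evaluate every pair (each demand assigned to the nearer of the two):
  {α, β}: total = 297.6
  {α, γ}: total = 360.0
  {β, γ}: total = 397.9
Best pair: {α, β} with total 297.6.

{α, β}, total 297.6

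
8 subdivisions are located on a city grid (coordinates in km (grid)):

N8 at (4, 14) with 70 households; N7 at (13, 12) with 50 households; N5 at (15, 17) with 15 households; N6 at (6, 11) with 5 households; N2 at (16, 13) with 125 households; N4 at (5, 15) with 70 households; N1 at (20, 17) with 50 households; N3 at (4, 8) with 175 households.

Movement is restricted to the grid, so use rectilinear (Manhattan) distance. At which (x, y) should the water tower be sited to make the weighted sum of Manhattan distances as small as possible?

Manhattan distance separates: Σwᵢ(|x−xᵢ|+|y−yᵢ|) = Σwᵢ|x−xᵢ| + Σwᵢ|y−yᵢ|, so x and y are optimised independently as 1-D weighted medians.
Total weight W = 560; half = 280.
x-coordinate, sorted with cumulative weight:
  x=4 (N8, w=70) cum 70
  x=4 (N3, w=175) cum 245
  x=5 (N4, w=70) cum 315  ← median
  x=6 (N6, w=5) cum 320
  x=13 (N7, w=50) cum 370
  x=15 (N5, w=15) cum 385
  x=16 (N2, w=125) cum 510
  x=20 (N1, w=50) cum 560
⇒ x* = 5
y-coordinate, sorted with cumulative weight:
  y=8 (N3, w=175) cum 175
  y=11 (N6, w=5) cum 180
  y=12 (N7, w=50) cum 230
  y=13 (N2, w=125) cum 355  ← median
  y=14 (N8, w=70) cum 425
  y=15 (N4, w=70) cum 495
  y=17 (N5, w=15) cum 510
  y=17 (N1, w=50) cum 560
⇒ y* = 13

(5, 13)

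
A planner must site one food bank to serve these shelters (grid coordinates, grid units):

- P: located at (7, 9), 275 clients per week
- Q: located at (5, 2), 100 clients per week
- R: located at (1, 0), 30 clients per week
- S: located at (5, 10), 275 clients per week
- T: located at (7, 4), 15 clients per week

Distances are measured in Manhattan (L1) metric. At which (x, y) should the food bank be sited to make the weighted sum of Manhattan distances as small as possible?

(5, 9)

Manhattan distance separates: Σwᵢ(|x−xᵢ|+|y−yᵢ|) = Σwᵢ|x−xᵢ| + Σwᵢ|y−yᵢ|, so x and y are optimised independently as 1-D weighted medians.
Total weight W = 695; half = 347.5.
x-coordinate, sorted with cumulative weight:
  x=1 (R, w=30) cum 30
  x=5 (Q, w=100) cum 130
  x=5 (S, w=275) cum 405  ← median
  x=7 (P, w=275) cum 680
  x=7 (T, w=15) cum 695
⇒ x* = 5
y-coordinate, sorted with cumulative weight:
  y=0 (R, w=30) cum 30
  y=2 (Q, w=100) cum 130
  y=4 (T, w=15) cum 145
  y=9 (P, w=275) cum 420  ← median
  y=10 (S, w=275) cum 695
⇒ y* = 9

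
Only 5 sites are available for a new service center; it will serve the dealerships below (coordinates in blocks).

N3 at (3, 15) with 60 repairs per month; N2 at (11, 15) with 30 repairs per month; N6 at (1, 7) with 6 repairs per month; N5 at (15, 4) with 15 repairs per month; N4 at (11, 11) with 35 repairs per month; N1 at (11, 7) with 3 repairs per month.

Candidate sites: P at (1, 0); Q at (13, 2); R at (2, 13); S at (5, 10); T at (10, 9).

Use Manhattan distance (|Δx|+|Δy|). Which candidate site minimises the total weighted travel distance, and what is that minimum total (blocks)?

S, total 1304 blocks

Total weighted distance at each candidate:
  P (1, 0): total = 2868
  Q (13, 2): total = 2398
  R (2, 13): total = 1312
  S (5, 10): total = 1304
  T (10, 9): total = 1320
Minimum is at S with total 1304 blocks.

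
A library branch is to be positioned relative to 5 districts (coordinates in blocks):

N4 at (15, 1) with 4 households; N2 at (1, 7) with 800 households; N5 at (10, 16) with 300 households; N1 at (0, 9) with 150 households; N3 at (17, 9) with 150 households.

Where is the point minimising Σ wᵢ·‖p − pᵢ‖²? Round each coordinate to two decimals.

The minimiser of Σwᵢ‖p−pᵢ‖² is the weighted centroid p* = (Σwᵢpᵢ)/(Σwᵢ).
Σwᵢ = 1404.
Σwᵢxᵢ = 4·15 + 800·1 + 300·10 + 150·0 + 150·17 = 6410.
Σwᵢyᵢ = 4·1 + 800·7 + 300·16 + 150·9 + 150·9 = 13104.
x* = 6410/1404 = 4.57, y* = 13104/1404 = 9.33.

(4.57, 9.33)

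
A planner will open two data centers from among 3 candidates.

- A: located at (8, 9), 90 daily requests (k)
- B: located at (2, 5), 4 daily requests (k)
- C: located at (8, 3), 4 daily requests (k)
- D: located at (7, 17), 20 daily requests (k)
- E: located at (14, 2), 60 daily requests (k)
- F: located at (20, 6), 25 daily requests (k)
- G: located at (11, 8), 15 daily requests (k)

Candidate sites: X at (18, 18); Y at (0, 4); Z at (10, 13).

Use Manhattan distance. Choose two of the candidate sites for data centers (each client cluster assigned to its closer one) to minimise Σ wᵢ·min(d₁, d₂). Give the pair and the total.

Evaluate every pair (each demand assigned to the nearer of the two):
  {X, Z}: total = 2132
  {Y, Z}: total = 2143
  {X, Y}: total = 2993
Best pair: {X, Z} with total 2132.

{X, Z}, total 2132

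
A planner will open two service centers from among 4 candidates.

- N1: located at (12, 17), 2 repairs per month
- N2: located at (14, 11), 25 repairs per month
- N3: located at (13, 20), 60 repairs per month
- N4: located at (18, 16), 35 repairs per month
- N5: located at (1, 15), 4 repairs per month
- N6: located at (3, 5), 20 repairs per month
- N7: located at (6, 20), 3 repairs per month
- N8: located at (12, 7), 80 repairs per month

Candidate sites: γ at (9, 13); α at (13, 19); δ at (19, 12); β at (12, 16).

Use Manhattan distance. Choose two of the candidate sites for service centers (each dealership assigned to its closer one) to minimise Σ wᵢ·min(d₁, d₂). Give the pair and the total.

{γ, α}, total 1585

Evaluate every pair (each demand assigned to the nearer of the two):
  {γ, α}: total = 1585
  {α, β}: total = 1639
  {γ, β}: total = 1757
  {δ, β}: total = 1825
  {α, δ}: total = 1899
  {γ, δ}: total = 2069
Best pair: {γ, α} with total 1585.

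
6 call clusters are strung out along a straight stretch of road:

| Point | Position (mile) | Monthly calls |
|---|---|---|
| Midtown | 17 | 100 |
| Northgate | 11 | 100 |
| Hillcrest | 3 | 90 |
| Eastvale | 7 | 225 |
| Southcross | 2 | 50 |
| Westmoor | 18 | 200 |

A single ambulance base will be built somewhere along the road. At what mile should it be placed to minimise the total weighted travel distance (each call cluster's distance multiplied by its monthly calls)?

x = 11

For a sum of weighted absolute distances on a line, the optimum is the weighted median (not the mean). Total weight W = 765; half-weight = 382.5.
Sort by position and accumulate weight:
  mile 2 (Southcross, w=50) → cum 50
  mile 3 (Hillcrest, w=90) → cum 140
  mile 7 (Eastvale, w=225) → cum 365
  mile 11 (Northgate, w=100) → cum 465  ≥ 382.5 → median here
  mile 17 (Midtown, w=100) → cum 565
  mile 18 (Westmoor, w=200) → cum 765
Optimal location: mile 11.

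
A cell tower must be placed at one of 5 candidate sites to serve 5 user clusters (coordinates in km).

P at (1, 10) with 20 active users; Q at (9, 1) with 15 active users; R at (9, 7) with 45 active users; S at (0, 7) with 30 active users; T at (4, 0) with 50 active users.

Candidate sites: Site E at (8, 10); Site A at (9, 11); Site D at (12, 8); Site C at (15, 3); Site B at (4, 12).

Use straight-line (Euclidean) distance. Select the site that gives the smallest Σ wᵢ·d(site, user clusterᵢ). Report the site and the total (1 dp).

Site E, total 1213.0 km

Total weighted distance at each candidate:
  Site E (8, 10): total = 1213.0
  Site A (9, 11): total = 1390.9
  Site D (12, 8): total = 1407.1
  Site C (15, 3): total = 1768.2
  Site B (4, 12): total = 1363.6
Minimum is at Site E with total 1213.0 km.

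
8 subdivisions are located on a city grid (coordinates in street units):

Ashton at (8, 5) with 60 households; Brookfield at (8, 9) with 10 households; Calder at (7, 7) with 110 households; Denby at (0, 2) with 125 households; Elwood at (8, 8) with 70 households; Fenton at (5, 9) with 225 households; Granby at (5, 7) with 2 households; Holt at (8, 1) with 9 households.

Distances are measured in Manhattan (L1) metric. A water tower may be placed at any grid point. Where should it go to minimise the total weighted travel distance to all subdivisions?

Manhattan distance separates: Σwᵢ(|x−xᵢ|+|y−yᵢ|) = Σwᵢ|x−xᵢ| + Σwᵢ|y−yᵢ|, so x and y are optimised independently as 1-D weighted medians.
Total weight W = 611; half = 305.5.
x-coordinate, sorted with cumulative weight:
  x=0 (Denby, w=125) cum 125
  x=5 (Fenton, w=225) cum 350  ← median
  x=5 (Granby, w=2) cum 352
  x=7 (Calder, w=110) cum 462
  x=8 (Ashton, w=60) cum 522
  x=8 (Brookfield, w=10) cum 532
  x=8 (Elwood, w=70) cum 602
  x=8 (Holt, w=9) cum 611
⇒ x* = 5
y-coordinate, sorted with cumulative weight:
  y=1 (Holt, w=9) cum 9
  y=2 (Denby, w=125) cum 134
  y=5 (Ashton, w=60) cum 194
  y=7 (Calder, w=110) cum 304
  y=7 (Granby, w=2) cum 306  ← median
  y=8 (Elwood, w=70) cum 376
  y=9 (Brookfield, w=10) cum 386
  y=9 (Fenton, w=225) cum 611
⇒ y* = 7

(5, 7)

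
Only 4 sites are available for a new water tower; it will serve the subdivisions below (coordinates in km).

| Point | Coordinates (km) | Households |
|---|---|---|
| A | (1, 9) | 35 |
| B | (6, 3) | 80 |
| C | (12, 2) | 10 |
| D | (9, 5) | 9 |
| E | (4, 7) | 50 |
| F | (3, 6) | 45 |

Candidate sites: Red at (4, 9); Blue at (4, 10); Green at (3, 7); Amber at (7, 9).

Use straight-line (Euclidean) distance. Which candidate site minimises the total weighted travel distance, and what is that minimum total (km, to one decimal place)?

Green, total 753.9 km

Total weighted distance at each candidate:
  Red (4, 9): total = 1017.2
  Blue (4, 10): total = 1205.4
  Green (3, 7): total = 753.9
  Amber (7, 9): total = 1228.2
Minimum is at Green with total 753.9 km.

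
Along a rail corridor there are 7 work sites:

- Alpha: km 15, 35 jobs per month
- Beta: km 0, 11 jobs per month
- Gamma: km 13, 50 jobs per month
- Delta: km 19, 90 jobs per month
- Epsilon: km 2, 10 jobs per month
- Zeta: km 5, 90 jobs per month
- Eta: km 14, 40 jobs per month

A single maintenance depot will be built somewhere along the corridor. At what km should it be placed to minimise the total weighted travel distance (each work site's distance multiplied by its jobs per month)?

x = 14

For a sum of weighted absolute distances on a line, the optimum is the weighted median (not the mean). Total weight W = 326; half-weight = 163.
Sort by position and accumulate weight:
  km 0 (Beta, w=11) → cum 11
  km 2 (Epsilon, w=10) → cum 21
  km 5 (Zeta, w=90) → cum 111
  km 13 (Gamma, w=50) → cum 161
  km 14 (Eta, w=40) → cum 201  ≥ 163 → median here
  km 15 (Alpha, w=35) → cum 236
  km 19 (Delta, w=90) → cum 326
Optimal location: km 14.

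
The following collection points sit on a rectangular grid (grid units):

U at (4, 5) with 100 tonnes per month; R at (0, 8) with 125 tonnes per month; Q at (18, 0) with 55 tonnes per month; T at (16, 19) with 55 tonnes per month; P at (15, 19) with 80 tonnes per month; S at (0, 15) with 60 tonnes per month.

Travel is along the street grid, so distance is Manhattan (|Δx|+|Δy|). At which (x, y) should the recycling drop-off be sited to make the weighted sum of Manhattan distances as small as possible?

(4, 8)

Manhattan distance separates: Σwᵢ(|x−xᵢ|+|y−yᵢ|) = Σwᵢ|x−xᵢ| + Σwᵢ|y−yᵢ|, so x and y are optimised independently as 1-D weighted medians.
Total weight W = 475; half = 237.5.
x-coordinate, sorted with cumulative weight:
  x=0 (R, w=125) cum 125
  x=0 (S, w=60) cum 185
  x=4 (U, w=100) cum 285  ← median
  x=15 (P, w=80) cum 365
  x=16 (T, w=55) cum 420
  x=18 (Q, w=55) cum 475
⇒ x* = 4
y-coordinate, sorted with cumulative weight:
  y=0 (Q, w=55) cum 55
  y=5 (U, w=100) cum 155
  y=8 (R, w=125) cum 280  ← median
  y=15 (S, w=60) cum 340
  y=19 (T, w=55) cum 395
  y=19 (P, w=80) cum 475
⇒ y* = 8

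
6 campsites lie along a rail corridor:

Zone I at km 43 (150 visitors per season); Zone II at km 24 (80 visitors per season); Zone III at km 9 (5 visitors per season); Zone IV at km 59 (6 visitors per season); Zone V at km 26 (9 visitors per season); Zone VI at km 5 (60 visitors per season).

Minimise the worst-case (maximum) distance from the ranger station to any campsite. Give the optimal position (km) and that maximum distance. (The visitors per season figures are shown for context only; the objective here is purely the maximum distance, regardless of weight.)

location 32, max distance 27

The 1-center on a line is the midpoint of the two extreme points: leftmost at 5, rightmost at 59.
Optimal location = (5 + 59)/2 = 32; maximum distance = (59 − 5)/2 = 27.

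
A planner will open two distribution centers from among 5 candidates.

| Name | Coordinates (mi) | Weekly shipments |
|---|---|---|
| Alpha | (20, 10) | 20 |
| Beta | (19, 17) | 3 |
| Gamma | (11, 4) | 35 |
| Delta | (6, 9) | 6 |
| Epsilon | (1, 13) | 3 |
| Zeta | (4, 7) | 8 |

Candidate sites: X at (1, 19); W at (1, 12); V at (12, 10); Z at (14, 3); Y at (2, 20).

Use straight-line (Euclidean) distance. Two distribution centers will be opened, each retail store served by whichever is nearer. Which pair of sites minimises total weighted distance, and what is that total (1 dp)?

{W, Z}, total 424.3

Evaluate every pair (each demand assigned to the nearer of the two):
  {W, Z}: total = 424.3
  {V, Z}: total = 439.4
  {W, V}: total = 487.2
  {X, Z}: total = 503.8
  {Z, Y}: total = 507.0
  {X, V}: total = 525.4
  {V, Y}: total = 528.7
  {W, Y}: total = 966.7
  {X, W}: total = 969.3
  {X, Y}: total = 1278.6
Best pair: {W, Z} with total 424.3.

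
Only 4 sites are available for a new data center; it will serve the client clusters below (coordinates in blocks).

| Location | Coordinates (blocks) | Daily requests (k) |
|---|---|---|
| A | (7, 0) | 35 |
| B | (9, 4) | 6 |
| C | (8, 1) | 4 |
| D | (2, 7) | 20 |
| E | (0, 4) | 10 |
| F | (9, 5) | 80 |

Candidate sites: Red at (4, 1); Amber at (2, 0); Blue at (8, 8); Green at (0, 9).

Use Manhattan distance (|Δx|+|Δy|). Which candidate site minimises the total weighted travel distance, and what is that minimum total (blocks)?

Blue, total 953 blocks

Total weighted distance at each candidate:
  Red (4, 1): total = 1154
  Amber (2, 0): total = 1429
  Blue (8, 8): total = 953
  Green (0, 9): total = 1878
Minimum is at Blue with total 953 blocks.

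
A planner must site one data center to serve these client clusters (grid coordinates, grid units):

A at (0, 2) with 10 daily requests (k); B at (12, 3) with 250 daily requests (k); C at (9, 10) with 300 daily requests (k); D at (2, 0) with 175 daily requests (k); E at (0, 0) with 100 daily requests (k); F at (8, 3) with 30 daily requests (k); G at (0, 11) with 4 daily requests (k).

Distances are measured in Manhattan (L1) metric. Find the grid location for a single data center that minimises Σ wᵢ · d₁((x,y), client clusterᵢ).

(9, 3)

Manhattan distance separates: Σwᵢ(|x−xᵢ|+|y−yᵢ|) = Σwᵢ|x−xᵢ| + Σwᵢ|y−yᵢ|, so x and y are optimised independently as 1-D weighted medians.
Total weight W = 869; half = 434.5.
x-coordinate, sorted with cumulative weight:
  x=0 (A, w=10) cum 10
  x=0 (E, w=100) cum 110
  x=0 (G, w=4) cum 114
  x=2 (D, w=175) cum 289
  x=8 (F, w=30) cum 319
  x=9 (C, w=300) cum 619  ← median
  x=12 (B, w=250) cum 869
⇒ x* = 9
y-coordinate, sorted with cumulative weight:
  y=0 (D, w=175) cum 175
  y=0 (E, w=100) cum 275
  y=2 (A, w=10) cum 285
  y=3 (B, w=250) cum 535  ← median
  y=3 (F, w=30) cum 565
  y=10 (C, w=300) cum 865
  y=11 (G, w=4) cum 869
⇒ y* = 3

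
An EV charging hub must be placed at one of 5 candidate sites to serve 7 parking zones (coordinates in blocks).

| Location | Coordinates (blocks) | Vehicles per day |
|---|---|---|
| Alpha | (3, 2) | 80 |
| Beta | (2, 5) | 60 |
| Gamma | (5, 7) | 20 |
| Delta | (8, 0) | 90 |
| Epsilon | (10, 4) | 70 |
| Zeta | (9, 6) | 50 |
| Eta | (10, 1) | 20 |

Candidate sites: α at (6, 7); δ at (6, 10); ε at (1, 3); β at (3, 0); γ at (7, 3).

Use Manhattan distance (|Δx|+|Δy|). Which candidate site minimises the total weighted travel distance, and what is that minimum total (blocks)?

Total weighted distance at each candidate:
  α (6, 7): total = 2720
  δ (6, 10): total = 3890
  ε (1, 3): total = 2950
  β (3, 0): total = 2680
  γ (7, 3): total = 1930
Minimum is at γ with total 1930 blocks.

γ, total 1930 blocks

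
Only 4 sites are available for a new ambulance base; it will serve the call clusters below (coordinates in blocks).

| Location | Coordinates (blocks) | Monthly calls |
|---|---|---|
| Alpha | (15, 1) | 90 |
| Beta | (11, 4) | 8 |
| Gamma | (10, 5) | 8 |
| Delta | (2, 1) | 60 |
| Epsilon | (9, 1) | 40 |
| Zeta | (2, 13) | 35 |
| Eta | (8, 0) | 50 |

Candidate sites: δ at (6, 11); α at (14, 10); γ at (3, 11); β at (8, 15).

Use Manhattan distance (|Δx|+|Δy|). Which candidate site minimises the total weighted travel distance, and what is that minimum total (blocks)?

Total weighted distance at each candidate:
  δ (6, 11): total = 4106
  α (14, 10): total = 4189
  γ (3, 11): total = 4409
  β (8, 15): total = 4928
Minimum is at δ with total 4106 blocks.

δ, total 4106 blocks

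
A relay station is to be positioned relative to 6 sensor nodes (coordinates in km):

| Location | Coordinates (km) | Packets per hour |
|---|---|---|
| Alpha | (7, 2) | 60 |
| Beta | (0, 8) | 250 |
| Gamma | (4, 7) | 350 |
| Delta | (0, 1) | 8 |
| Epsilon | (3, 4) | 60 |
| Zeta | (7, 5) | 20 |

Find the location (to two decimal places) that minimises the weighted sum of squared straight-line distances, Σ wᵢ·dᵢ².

The minimiser of Σwᵢ‖p−pᵢ‖² is the weighted centroid p* = (Σwᵢpᵢ)/(Σwᵢ).
Σwᵢ = 748.
Σwᵢxᵢ = 60·7 + 250·0 + 350·4 + 8·0 + 60·3 + 20·7 = 2140.
Σwᵢyᵢ = 60·2 + 250·8 + 350·7 + 8·1 + 60·4 + 20·5 = 4918.
x* = 2140/748 = 2.86, y* = 4918/748 = 6.57.

(2.86, 6.57)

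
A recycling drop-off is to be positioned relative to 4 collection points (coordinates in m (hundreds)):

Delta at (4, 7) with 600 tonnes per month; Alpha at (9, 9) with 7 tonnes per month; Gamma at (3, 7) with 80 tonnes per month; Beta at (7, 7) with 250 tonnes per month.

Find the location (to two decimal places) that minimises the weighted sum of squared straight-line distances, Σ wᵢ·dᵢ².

(4.75, 7.01)

The minimiser of Σwᵢ‖p−pᵢ‖² is the weighted centroid p* = (Σwᵢpᵢ)/(Σwᵢ).
Σwᵢ = 937.
Σwᵢxᵢ = 600·4 + 7·9 + 80·3 + 250·7 = 4453.
Σwᵢyᵢ = 600·7 + 7·9 + 80·7 + 250·7 = 6573.
x* = 4453/937 = 4.75, y* = 6573/937 = 7.01.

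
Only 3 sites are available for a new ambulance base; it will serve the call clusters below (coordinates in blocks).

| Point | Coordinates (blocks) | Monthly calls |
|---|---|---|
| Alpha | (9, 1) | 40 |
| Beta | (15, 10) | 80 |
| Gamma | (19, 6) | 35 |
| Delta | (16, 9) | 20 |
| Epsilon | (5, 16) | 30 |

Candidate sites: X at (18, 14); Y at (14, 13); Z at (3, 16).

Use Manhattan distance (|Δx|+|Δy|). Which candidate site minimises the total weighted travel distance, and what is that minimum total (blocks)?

Y, total 1900 blocks

Total weighted distance at each candidate:
  X (18, 14): total = 2345
  Y (14, 13): total = 1900
  Z (3, 16): total = 3650
Minimum is at Y with total 1900 blocks.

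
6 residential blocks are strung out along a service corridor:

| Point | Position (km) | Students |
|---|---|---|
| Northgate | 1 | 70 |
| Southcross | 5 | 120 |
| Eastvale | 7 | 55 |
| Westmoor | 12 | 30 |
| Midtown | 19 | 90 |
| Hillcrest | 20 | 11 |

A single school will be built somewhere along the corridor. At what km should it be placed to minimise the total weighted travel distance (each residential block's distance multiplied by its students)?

For a sum of weighted absolute distances on a line, the optimum is the weighted median (not the mean). Total weight W = 376; half-weight = 188.
Sort by position and accumulate weight:
  km 1 (Northgate, w=70) → cum 70
  km 5 (Southcross, w=120) → cum 190  ≥ 188 → median here
  km 7 (Eastvale, w=55) → cum 245
  km 12 (Westmoor, w=30) → cum 275
  km 19 (Midtown, w=90) → cum 365
  km 20 (Hillcrest, w=11) → cum 376
Optimal location: km 5.

x = 5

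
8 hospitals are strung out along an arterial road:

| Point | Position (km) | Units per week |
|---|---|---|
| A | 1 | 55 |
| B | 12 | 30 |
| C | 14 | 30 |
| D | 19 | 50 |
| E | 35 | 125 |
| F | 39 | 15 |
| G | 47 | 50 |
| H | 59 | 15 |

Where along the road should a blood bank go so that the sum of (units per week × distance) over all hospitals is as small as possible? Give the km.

x = 35

For a sum of weighted absolute distances on a line, the optimum is the weighted median (not the mean). Total weight W = 370; half-weight = 185.
Sort by position and accumulate weight:
  km 1 (A, w=55) → cum 55
  km 12 (B, w=30) → cum 85
  km 14 (C, w=30) → cum 115
  km 19 (D, w=50) → cum 165
  km 35 (E, w=125) → cum 290  ≥ 185 → median here
  km 39 (F, w=15) → cum 305
  km 47 (G, w=50) → cum 355
  km 59 (H, w=15) → cum 370
Optimal location: km 35.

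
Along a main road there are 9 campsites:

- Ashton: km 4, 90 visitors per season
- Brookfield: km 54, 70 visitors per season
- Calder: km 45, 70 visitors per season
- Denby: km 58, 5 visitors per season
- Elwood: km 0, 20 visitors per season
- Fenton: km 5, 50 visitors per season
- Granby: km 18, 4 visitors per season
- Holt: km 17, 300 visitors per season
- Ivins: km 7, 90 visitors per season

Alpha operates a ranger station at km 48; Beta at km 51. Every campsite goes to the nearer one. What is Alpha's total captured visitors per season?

624

The indifferent point is the midpoint (48+51)/2 = 49.5; campsites left of it (closer to Alpha at 48) go to Alpha, those right go to Beta.
  Elwood at 0 (w=20) → Alpha
  Ashton at 4 (w=90) → Alpha
  Fenton at 5 (w=50) → Alpha
  Ivins at 7 (w=90) → Alpha
  Holt at 17 (w=300) → Alpha
  Granby at 18 (w=4) → Alpha
  Calder at 45 (w=70) → Alpha
  Brookfield at 54 (w=70) → Beta
  Denby at 58 (w=5) → Beta
Alpha captures 624; Beta captures 75.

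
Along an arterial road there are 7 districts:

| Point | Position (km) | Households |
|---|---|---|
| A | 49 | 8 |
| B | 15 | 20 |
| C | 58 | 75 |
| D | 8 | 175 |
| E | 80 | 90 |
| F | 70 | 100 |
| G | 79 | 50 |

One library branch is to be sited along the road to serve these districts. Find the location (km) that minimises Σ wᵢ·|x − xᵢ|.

For a sum of weighted absolute distances on a line, the optimum is the weighted median (not the mean). Total weight W = 518; half-weight = 259.
Sort by position and accumulate weight:
  km 8 (D, w=175) → cum 175
  km 15 (B, w=20) → cum 195
  km 49 (A, w=8) → cum 203
  km 58 (C, w=75) → cum 278  ≥ 259 → median here
  km 70 (F, w=100) → cum 378
  km 79 (G, w=50) → cum 428
  km 80 (E, w=90) → cum 518
Optimal location: km 58.

x = 58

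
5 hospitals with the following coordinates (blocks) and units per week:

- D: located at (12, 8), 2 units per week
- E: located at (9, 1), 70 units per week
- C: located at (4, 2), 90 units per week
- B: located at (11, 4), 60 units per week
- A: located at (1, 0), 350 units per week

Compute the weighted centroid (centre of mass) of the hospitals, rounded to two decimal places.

The minimiser of Σwᵢ‖p−pᵢ‖² is the weighted centroid p* = (Σwᵢpᵢ)/(Σwᵢ).
Σwᵢ = 572.
Σwᵢxᵢ = 2·12 + 70·9 + 90·4 + 60·11 + 350·1 = 2024.
Σwᵢyᵢ = 2·8 + 70·1 + 90·2 + 60·4 + 350·0 = 506.
x* = 2024/572 = 3.54, y* = 506/572 = 0.88.

(3.54, 0.88)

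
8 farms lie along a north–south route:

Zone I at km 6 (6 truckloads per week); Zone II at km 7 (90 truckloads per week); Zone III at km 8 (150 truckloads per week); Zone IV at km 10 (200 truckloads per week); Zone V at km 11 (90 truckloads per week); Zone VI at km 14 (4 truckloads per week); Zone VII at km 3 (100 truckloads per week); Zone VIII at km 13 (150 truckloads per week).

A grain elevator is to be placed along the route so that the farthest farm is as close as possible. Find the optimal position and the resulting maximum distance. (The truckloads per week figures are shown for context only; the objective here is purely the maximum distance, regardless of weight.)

location 8.5, max distance 5.5

The 1-center on a line is the midpoint of the two extreme points: leftmost at 3, rightmost at 14.
Optimal location = (3 + 14)/2 = 8.5; maximum distance = (14 − 3)/2 = 5.5.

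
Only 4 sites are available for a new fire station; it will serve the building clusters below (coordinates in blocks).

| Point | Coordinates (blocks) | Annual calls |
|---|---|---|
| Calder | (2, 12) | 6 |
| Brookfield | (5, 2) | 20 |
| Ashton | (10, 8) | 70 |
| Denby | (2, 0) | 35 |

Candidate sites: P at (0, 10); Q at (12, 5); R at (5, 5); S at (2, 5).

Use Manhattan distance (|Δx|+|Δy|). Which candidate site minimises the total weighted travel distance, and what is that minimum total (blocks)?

Total weighted distance at each candidate:
  P (0, 10): total = 1544
  Q (12, 5): total = 1177
  R (5, 5): total = 960
  S (2, 5): total = 1107
Minimum is at R with total 960 blocks.

R, total 960 blocks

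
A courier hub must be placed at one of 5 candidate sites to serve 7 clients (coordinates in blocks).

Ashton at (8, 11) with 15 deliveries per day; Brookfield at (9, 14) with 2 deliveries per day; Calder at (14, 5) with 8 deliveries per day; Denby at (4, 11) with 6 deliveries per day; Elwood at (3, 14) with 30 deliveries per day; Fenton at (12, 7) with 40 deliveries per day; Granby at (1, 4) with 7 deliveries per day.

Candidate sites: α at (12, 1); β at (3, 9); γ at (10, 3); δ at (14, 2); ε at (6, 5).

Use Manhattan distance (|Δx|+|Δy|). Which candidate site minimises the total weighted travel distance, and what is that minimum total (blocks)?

β, total 904 blocks

Total weighted distance at each candidate:
  α (12, 1): total = 1396
  β (3, 9): total = 904
  γ (10, 3): total = 1156
  δ (14, 2): total = 1472
  ε (6, 5): total = 978
Minimum is at β with total 904 blocks.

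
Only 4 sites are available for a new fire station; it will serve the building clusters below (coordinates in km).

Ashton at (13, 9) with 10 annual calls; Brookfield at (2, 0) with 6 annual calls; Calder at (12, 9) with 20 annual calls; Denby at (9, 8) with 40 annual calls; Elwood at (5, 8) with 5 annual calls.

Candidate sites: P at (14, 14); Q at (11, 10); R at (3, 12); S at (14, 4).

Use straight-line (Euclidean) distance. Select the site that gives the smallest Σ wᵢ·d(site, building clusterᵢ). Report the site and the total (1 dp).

Q, total 276.1 km

Total weighted distance at each candidate:
  P (14, 14): total = 635.8
  Q (11, 10): total = 276.1
  R (3, 12): total = 677.2
  S (14, 4): total = 540.0
Minimum is at Q with total 276.1 km.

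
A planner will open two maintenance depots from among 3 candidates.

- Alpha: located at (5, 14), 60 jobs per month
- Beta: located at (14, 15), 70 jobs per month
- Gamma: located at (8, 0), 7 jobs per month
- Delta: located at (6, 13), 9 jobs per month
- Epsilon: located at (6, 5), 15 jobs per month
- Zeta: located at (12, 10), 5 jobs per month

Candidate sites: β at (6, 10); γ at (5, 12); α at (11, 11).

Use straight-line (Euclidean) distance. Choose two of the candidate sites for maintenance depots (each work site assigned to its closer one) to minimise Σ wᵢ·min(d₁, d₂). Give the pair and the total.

{γ, α}, total 675.7

Evaluate every pair (each demand assigned to the nearer of the two):
  {γ, α}: total = 675.7
  {β, α}: total = 777.8
  {β, γ}: total = 969.5
Best pair: {γ, α} with total 675.7.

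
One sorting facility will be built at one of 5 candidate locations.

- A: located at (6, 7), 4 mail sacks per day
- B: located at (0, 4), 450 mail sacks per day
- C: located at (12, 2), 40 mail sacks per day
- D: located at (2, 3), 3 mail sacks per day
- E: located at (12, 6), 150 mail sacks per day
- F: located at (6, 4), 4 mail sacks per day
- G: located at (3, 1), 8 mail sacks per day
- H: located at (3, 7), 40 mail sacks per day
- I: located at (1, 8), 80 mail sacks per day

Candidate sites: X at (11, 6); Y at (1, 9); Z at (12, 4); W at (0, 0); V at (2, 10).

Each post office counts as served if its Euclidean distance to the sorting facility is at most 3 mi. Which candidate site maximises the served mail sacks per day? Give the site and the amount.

Coverage radius r = 3 mi; a point is covered iff (Δx)²+(Δy)² ≤ 3² = 9.
  X (11, 6): covers {E} → 150
  Y (1, 9): covers {H, I} → 120
  Z (12, 4): covers {C, E} → 190
  W (0, 0): covers {none} → 0
  V (2, 10): covers {I} → 80
Maximum coverage at Z: 190 mail sacks per day.

Z, covering 190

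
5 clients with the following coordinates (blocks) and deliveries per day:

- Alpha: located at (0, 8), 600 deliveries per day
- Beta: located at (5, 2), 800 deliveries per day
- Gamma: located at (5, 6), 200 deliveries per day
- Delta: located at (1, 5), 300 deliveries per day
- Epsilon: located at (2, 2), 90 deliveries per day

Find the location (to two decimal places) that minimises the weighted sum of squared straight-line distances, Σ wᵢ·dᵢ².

The minimiser of Σwᵢ‖p−pᵢ‖² is the weighted centroid p* = (Σwᵢpᵢ)/(Σwᵢ).
Σwᵢ = 1990.
Σwᵢxᵢ = 600·0 + 800·5 + 200·5 + 300·1 + 90·2 = 5480.
Σwᵢyᵢ = 600·8 + 800·2 + 200·6 + 300·5 + 90·2 = 9280.
x* = 5480/1990 = 2.75, y* = 9280/1990 = 4.66.

(2.75, 4.66)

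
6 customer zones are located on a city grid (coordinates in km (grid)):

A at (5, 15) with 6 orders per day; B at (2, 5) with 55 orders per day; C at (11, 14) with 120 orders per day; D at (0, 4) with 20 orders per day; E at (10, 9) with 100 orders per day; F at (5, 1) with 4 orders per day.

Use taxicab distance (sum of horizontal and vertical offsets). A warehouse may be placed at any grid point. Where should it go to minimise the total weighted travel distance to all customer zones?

(10, 9)

Manhattan distance separates: Σwᵢ(|x−xᵢ|+|y−yᵢ|) = Σwᵢ|x−xᵢ| + Σwᵢ|y−yᵢ|, so x and y are optimised independently as 1-D weighted medians.
Total weight W = 305; half = 152.5.
x-coordinate, sorted with cumulative weight:
  x=0 (D, w=20) cum 20
  x=2 (B, w=55) cum 75
  x=5 (A, w=6) cum 81
  x=5 (F, w=4) cum 85
  x=10 (E, w=100) cum 185  ← median
  x=11 (C, w=120) cum 305
⇒ x* = 10
y-coordinate, sorted with cumulative weight:
  y=1 (F, w=4) cum 4
  y=4 (D, w=20) cum 24
  y=5 (B, w=55) cum 79
  y=9 (E, w=100) cum 179  ← median
  y=14 (C, w=120) cum 299
  y=15 (A, w=6) cum 305
⇒ y* = 9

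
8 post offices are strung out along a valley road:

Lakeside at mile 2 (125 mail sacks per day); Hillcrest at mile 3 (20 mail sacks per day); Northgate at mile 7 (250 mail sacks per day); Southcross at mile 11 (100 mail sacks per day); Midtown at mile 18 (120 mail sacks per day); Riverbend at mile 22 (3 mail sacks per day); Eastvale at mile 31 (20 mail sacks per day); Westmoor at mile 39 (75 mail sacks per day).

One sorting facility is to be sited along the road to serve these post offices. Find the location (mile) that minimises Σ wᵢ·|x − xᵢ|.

For a sum of weighted absolute distances on a line, the optimum is the weighted median (not the mean). Total weight W = 713; half-weight = 356.5.
Sort by position and accumulate weight:
  mile 2 (Lakeside, w=125) → cum 125
  mile 3 (Hillcrest, w=20) → cum 145
  mile 7 (Northgate, w=250) → cum 395  ≥ 356.5 → median here
  mile 11 (Southcross, w=100) → cum 495
  mile 18 (Midtown, w=120) → cum 615
  mile 22 (Riverbend, w=3) → cum 618
  mile 31 (Eastvale, w=20) → cum 638
  mile 39 (Westmoor, w=75) → cum 713
Optimal location: mile 7.

x = 7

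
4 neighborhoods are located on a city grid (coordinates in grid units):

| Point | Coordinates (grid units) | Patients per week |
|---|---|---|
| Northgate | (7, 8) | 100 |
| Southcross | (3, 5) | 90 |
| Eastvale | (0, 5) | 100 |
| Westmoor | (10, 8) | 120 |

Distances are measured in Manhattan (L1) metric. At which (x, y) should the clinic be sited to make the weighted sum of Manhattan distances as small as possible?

Manhattan distance separates: Σwᵢ(|x−xᵢ|+|y−yᵢ|) = Σwᵢ|x−xᵢ| + Σwᵢ|y−yᵢ|, so x and y are optimised independently as 1-D weighted medians.
Total weight W = 410; half = 205.
x-coordinate, sorted with cumulative weight:
  x=0 (Eastvale, w=100) cum 100
  x=3 (Southcross, w=90) cum 190
  x=7 (Northgate, w=100) cum 290  ← median
  x=10 (Westmoor, w=120) cum 410
⇒ x* = 7
y-coordinate, sorted with cumulative weight:
  y=5 (Southcross, w=90) cum 90
  y=5 (Eastvale, w=100) cum 190
  y=8 (Northgate, w=100) cum 290  ← median
  y=8 (Westmoor, w=120) cum 410
⇒ y* = 8

(7, 8)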